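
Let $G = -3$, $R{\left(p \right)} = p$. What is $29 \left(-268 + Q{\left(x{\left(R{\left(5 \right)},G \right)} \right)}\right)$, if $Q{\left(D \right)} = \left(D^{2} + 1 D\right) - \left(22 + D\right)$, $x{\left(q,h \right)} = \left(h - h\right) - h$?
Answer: $-8149$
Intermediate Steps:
$x{\left(q,h \right)} = - h$ ($x{\left(q,h \right)} = 0 - h = - h$)
$Q{\left(D \right)} = -22 + D^{2}$ ($Q{\left(D \right)} = \left(D^{2} + D\right) - \left(22 + D\right) = \left(D + D^{2}\right) - \left(22 + D\right) = -22 + D^{2}$)
$29 \left(-268 + Q{\left(x{\left(R{\left(5 \right)},G \right)} \right)}\right) = 29 \left(-268 - \left(22 - \left(\left(-1\right) \left(-3\right)\right)^{2}\right)\right) = 29 \left(-268 - \left(22 - 3^{2}\right)\right) = 29 \left(-268 + \left(-22 + 9\right)\right) = 29 \left(-268 - 13\right) = 29 \left(-281\right) = -8149$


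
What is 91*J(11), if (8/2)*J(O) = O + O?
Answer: 1001/2 ≈ 500.50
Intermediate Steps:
J(O) = O/2 (J(O) = (O + O)/4 = (2*O)/4 = O/2)
91*J(11) = 91*((½)*11) = 91*(11/2) = 1001/2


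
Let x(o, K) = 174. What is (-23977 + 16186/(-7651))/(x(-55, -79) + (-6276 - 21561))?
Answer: 183464213/211649613 ≈ 0.86683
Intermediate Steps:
(-23977 + 16186/(-7651))/(x(-55, -79) + (-6276 - 21561)) = (-23977 + 16186/(-7651))/(174 + (-6276 - 21561)) = (-23977 + 16186*(-1/7651))/(174 - 27837) = (-23977 - 16186/7651)/(-27663) = -183464213/7651*(-1/27663) = 183464213/211649613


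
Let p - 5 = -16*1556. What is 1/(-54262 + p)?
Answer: -1/79153 ≈ -1.2634e-5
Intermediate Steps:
p = -24891 (p = 5 - 16*1556 = 5 - 24896 = -24891)
1/(-54262 + p) = 1/(-54262 - 24891) = 1/(-79153) = -1/79153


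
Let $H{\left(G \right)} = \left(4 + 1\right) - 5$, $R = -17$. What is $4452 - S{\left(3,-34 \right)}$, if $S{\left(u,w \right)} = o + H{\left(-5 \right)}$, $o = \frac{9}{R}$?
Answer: $\frac{75693}{17} \approx 4452.5$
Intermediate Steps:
$o = - \frac{9}{17}$ ($o = \frac{9}{-17} = 9 \left(- \frac{1}{17}\right) = - \frac{9}{17} \approx -0.52941$)
$H{\left(G \right)} = 0$ ($H{\left(G \right)} = 5 - 5 = 0$)
$S{\left(u,w \right)} = - \frac{9}{17}$ ($S{\left(u,w \right)} = - \frac{9}{17} + 0 = - \frac{9}{17}$)
$4452 - S{\left(3,-34 \right)} = 4452 - - \frac{9}{17} = 4452 + \frac{9}{17} = \frac{75693}{17}$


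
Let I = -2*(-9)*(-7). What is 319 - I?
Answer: 445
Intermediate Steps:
I = -126 (I = 18*(-7) = -126)
319 - I = 319 - 1*(-126) = 319 + 126 = 445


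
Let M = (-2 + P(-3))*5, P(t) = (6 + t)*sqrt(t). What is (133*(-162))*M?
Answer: 215460 - 323190*I*sqrt(3) ≈ 2.1546e+5 - 5.5978e+5*I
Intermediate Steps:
P(t) = sqrt(t)*(6 + t)
M = -10 + 15*I*sqrt(3) (M = (-2 + sqrt(-3)*(6 - 3))*5 = (-2 + (I*sqrt(3))*3)*5 = (-2 + 3*I*sqrt(3))*5 = -10 + 15*I*sqrt(3) ≈ -10.0 + 25.981*I)
(133*(-162))*M = (133*(-162))*(-10 + 15*I*sqrt(3)) = -21546*(-10 + 15*I*sqrt(3)) = 215460 - 323190*I*sqrt(3)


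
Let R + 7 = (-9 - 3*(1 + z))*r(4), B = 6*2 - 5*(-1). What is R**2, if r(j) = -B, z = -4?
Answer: 49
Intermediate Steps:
B = 17 (B = 12 + 5 = 17)
r(j) = -17 (r(j) = -1*17 = -17)
R = -7 (R = -7 + (-9 - 3*(1 - 4))*(-17) = -7 + (-9 - 3*(-3))*(-17) = -7 + (-9 + 9)*(-17) = -7 + 0*(-17) = -7 + 0 = -7)
R**2 = (-7)**2 = 49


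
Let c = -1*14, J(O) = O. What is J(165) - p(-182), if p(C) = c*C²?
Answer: 463901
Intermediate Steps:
c = -14
p(C) = -14*C²
J(165) - p(-182) = 165 - (-14)*(-182)² = 165 - (-14)*33124 = 165 - 1*(-463736) = 165 + 463736 = 463901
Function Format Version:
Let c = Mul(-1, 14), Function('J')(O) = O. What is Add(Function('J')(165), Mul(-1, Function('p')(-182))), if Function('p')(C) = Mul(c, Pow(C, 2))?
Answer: 463901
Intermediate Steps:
c = -14
Function('p')(C) = Mul(-14, Pow(C, 2))
Add(Function('J')(165), Mul(-1, Function('p')(-182))) = Add(165, Mul(-1, Mul(-14, Pow(-182, 2)))) = Add(165, Mul(-1, Mul(-14, 33124))) = Add(165, Mul(-1, -463736)) = Add(165, 463736) = 463901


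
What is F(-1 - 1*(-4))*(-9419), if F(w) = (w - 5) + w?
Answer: -9419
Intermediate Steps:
F(w) = -5 + 2*w (F(w) = (-5 + w) + w = -5 + 2*w)
F(-1 - 1*(-4))*(-9419) = (-5 + 2*(-1 - 1*(-4)))*(-9419) = (-5 + 2*(-1 + 4))*(-9419) = (-5 + 2*3)*(-9419) = (-5 + 6)*(-9419) = 1*(-9419) = -9419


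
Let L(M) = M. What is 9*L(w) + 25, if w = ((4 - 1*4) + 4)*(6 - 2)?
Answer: 169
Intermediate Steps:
w = 16 (w = ((4 - 4) + 4)*4 = (0 + 4)*4 = 4*4 = 16)
9*L(w) + 25 = 9*16 + 25 = 144 + 25 = 169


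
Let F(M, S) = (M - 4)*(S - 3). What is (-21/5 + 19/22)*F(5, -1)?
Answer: 734/55 ≈ 13.345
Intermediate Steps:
F(M, S) = (-4 + M)*(-3 + S)
(-21/5 + 19/22)*F(5, -1) = (-21/5 + 19/22)*(12 - 4*(-1) - 3*5 + 5*(-1)) = (-21*⅕ + 19*(1/22))*(12 + 4 - 15 - 5) = (-21/5 + 19/22)*(-4) = -367/110*(-4) = 734/55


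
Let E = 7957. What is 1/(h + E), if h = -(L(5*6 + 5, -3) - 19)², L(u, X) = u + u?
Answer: 1/5356 ≈ 0.00018671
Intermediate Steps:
L(u, X) = 2*u
h = -2601 (h = -(2*(5*6 + 5) - 19)² = -(2*(30 + 5) - 19)² = -(2*35 - 19)² = -(70 - 19)² = -1*51² = -1*2601 = -2601)
1/(h + E) = 1/(-2601 + 7957) = 1/5356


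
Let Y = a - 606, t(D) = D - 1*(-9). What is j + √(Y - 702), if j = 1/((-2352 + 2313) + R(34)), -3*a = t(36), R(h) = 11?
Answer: -1/28 + 21*I*√3 ≈ -0.035714 + 36.373*I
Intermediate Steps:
t(D) = 9 + D (t(D) = D + 9 = 9 + D)
a = -15 (a = -(9 + 36)/3 = -⅓*45 = -15)
Y = -621 (Y = -15 - 606 = -621)
j = -1/28 (j = 1/((-2352 + 2313) + 11) = 1/(-39 + 11) = 1/(-28) = -1/28 ≈ -0.035714)
j + √(Y - 702) = -1/28 + √(-621 - 702) = -1/28 + √(-1323) = -1/28 + 21*I*√3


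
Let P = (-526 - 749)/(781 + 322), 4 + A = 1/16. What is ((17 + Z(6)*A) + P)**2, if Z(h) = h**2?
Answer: 308576917009/19465744 ≈ 15852.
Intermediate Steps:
A = -63/16 (A = -4 + 1/16 = -63/16 ≈ -3.9375)
P = -1275/1103 ≈ -1.1559
((17 + Z(6)*A) + P)**2 = ((17 + 6**2*(-63/16)) - 1275/1103)**2 = ((17 + 36*(-63/16)) - 1275/1103)**2 = ((17 - 567/4) - 1275/1103)**2 = (-499/4 - 1275/1103)**2 = (-555497/4412)**2 = 308576917009/19465744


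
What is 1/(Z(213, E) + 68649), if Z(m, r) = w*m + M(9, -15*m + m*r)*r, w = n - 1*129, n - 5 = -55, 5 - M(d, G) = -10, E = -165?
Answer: 1/28047 ≈ 3.5654e-5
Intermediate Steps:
M(d, G) = 15 (M(d, G) = 5 - 1*(-10) = 5 + 10 = 15)
n = -50 (n = 5 - 55 = -50)
w = -179 (w = -50 - 1*129 = -50 - 129 = -179)
Z(m, r) = -179*m + 15*r
1/(Z(213, E) + 68649) = 1/((-179*213 + 15*(-165)) + 68649) = 1/((-38127 - 2475) + 68649) = 1/(-40602 + 68649) = 1/28047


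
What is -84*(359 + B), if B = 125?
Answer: -40656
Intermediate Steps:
-84*(359 + B) = -84*(359 + 125) = -84*484 = -40656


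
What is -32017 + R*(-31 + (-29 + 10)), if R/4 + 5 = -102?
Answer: -10617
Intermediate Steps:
R = -428 (R = -20 + 4*(-102) = -20 - 408 = -428)
-32017 + R*(-31 + (-29 + 10)) = -32017 - 428*(-31 + (-29 + 10)) = -32017 - 428*(-31 - 19) = -32017 - 428*(-50) = -32017 + 21400 = -10617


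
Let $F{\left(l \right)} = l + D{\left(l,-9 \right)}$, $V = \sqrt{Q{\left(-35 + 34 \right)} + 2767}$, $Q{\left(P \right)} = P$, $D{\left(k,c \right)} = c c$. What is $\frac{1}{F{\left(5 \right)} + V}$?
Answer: $\frac{43}{2315} - \frac{\sqrt{2766}}{4630} \approx 0.0072154$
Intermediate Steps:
$D{\left(k,c \right)} = c^{2}$
$V = \sqrt{2766}$ ($V = \sqrt{\left(-35 + 34\right) + 2767} = \sqrt{-1 + 2767} = \sqrt{2766} \approx 52.593$)
$F{\left(l \right)} = 81 + l$ ($F{\left(l \right)} = l + \left(-9\right)^{2} = l + 81 = 81 + l$)
$\frac{1}{F{\left(5 \right)} + V} = \frac{1}{\left(81 + 5\right) + \sqrt{2766}} = \frac{1}{86 + \sqrt{2766}}$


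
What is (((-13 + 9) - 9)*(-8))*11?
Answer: 1144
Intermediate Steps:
(((-13 + 9) - 9)*(-8))*11 = ((-4 - 9)*(-8))*11 = -13*(-8)*11 = 104*11 = 1144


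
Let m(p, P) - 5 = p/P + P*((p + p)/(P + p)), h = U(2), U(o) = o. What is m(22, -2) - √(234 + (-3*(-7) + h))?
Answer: -52/5 - √257 ≈ -26.431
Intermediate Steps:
h = 2
m(p, P) = 5 + p/P + 2*P*p/(P + p) (m(p, P) = 5 + (p/P + P*((p + p)/(P + p))) = 5 + (p/P + P*((2*p)/(P + p))) = 5 + (p/P + P*(2*p/(P + p))) = 5 + (p/P + 2*P*p/(P + p)) = 5 + p/P + 2*P*p/(P + p))
m(22, -2) - √(234 + (-3*(-7) + h)) = (22² + 5*(-2)² + 2*22*(-2)² + 6*(-2)*22)/((-2)*(-2 + 22)) - √(234 + (-3*(-7) + 2)) = -½*(484 + 5*4 + 2*22*4 - 264)/20 - √(234 + (21 + 2)) = -½*1/20*(484 + 20 + 176 - 264) - √(234 + 23) = -½*1/20*416 - √257 = -52/5 - √257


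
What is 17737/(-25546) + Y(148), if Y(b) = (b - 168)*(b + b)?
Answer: -151250057/25546 ≈ -5920.7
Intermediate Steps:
Y(b) = 2*b*(-168 + b) (Y(b) = (-168 + b)*(2*b) = 2*b*(-168 + b))
17737/(-25546) + Y(148) = 17737/(-25546) + 2*148*(-168 + 148) = 17737*(-1/25546) + 2*148*(-20) = -17737/25546 - 5920 = -151250057/25546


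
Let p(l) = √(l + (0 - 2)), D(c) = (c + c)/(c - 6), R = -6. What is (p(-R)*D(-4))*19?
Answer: 152/5 ≈ 30.400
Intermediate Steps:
D(c) = 2*c/(-6 + c) (D(c) = (2*c)/(-6 + c) = 2*c/(-6 + c))
p(l) = √(-2 + l) (p(l) = √(l - 2) = √(-2 + l))
(p(-R)*D(-4))*19 = (√(-2 - 1*(-6))*(2*(-4)/(-6 - 4)))*19 = (√(-2 + 6)*(2*(-4)/(-10)))*19 = (√4*(2*(-4)*(-⅒)))*19 = (2*(⅘))*19 = (8/5)*19 = 152/5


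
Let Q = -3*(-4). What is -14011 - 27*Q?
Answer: -14335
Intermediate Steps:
Q = 12
-14011 - 27*Q = -14011 - 27*12 = -14011 - 1*324 = -14011 - 324 = -14335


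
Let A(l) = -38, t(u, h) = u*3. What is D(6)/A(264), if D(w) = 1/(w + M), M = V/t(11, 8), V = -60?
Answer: -11/1748 ≈ -0.0062929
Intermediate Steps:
t(u, h) = 3*u
M = -20/11 (M = -60/(3*11) = -60/33 = -60*1/33 = -20/11 ≈ -1.8182)
D(w) = 1/(-20/11 + w) (D(w) = 1/(w - 20/11) = 1/(-20/11 + w))
D(6)/A(264) = (11/(-20 + 11*6))/(-38) = (11/(-20 + 66))*(-1/38) = (11/46)*(-1/38) = -11/1748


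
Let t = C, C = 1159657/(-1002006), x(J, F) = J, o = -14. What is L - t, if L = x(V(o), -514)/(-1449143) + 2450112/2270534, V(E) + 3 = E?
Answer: 526669727234890457/235494917945531298 ≈ 2.2364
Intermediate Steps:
V(E) = -3 + E
C = -1159657/1002006 (C = 1159657*(-1/1002006) = -1159657/1002006 ≈ -1.1573)
t = -1159657/1002006 ≈ -1.1573
L = 253614375221/235023460883 (L = (-3 - 14)/(-1449143) + 2450112/2270534 = -17*(-1/1449143) + 2450112*(1/2270534) = 17/1449143 + 175008/162181 = 253614375221/235023460883 ≈ 1.0791)
L - t = 253614375221/235023460883 - 1*(-1159657/1002006) = 253614375221/235023460883 + 1159657/1002006 = 526669727234890457/235494917945531298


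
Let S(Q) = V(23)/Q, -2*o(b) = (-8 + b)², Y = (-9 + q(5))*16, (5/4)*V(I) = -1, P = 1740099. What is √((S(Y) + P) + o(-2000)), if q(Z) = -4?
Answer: I*√4663267635/130 ≈ 525.29*I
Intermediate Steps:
V(I) = -⅘ (V(I) = (⅘)*(-1) = -⅘)
Y = -208 (Y = (-9 - 4)*16 = -13*16 = -208)
o(b) = -(-8 + b)²/2
S(Q) = -4/(5*Q)
√((S(Y) + P) + o(-2000)) = √((-⅘/(-208) + 1740099) - (-8 - 2000)²/2) = √((-⅘*(-1/208) + 1740099) - ½*(-2008)²) = √((1/260 + 1740099) - ½*4032064) = √(452425741/260 - 2016032) = √(-71742579/260) = I*√4663267635/130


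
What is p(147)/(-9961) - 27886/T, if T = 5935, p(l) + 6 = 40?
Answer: -277974236/59118535 ≈ -4.7020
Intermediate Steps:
p(l) = 34 (p(l) = -6 + 40 = 34)
p(147)/(-9961) - 27886/T = 34/(-9961) - 27886/5935 = 34*(-1/9961) - 27886*1/5935 = -34/9961 - 27886/5935 = -277974236/59118535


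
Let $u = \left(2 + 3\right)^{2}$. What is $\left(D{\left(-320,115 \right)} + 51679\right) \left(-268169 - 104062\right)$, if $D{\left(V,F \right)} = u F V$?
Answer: $323215994151$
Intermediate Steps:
$u = 25$ ($u = 5^{2} = 25$)
$D{\left(V,F \right)} = 25 F V$
$\left(D{\left(-320,115 \right)} + 51679\right) \left(-268169 - 104062\right) = \left(25 \cdot 115 \left(-320\right) + 51679\right) \left(-268169 - 104062\right) = \left(-920000 + 51679\right) \left(-372231\right) = \left(-868321\right) \left(-372231\right) = 323215994151$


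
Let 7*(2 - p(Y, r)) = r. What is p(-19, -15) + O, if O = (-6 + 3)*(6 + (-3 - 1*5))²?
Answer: -55/7 ≈ -7.8571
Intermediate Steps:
p(Y, r) = 2 - r/7
O = -12 (O = -3*(6 + (-3 - 5))² = -3*(6 - 8)² = -3*(-2)² = -3*4 = -12)
p(-19, -15) + O = (2 - ⅐*(-15)) - 12 = (2 + 15/7) - 12 = 29/7 - 12 = -55/7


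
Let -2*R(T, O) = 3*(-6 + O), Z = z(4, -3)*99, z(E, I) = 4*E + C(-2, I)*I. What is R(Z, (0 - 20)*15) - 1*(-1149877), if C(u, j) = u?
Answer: 1150336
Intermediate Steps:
z(E, I) = -2*I + 4*E (z(E, I) = 4*E - 2*I = -2*I + 4*E)
Z = 2178 (Z = (-2*(-3) + 4*4)*99 = (6 + 16)*99 = 22*99 = 2178)
R(T, O) = 9 - 3*O/2 (R(T, O) = -3*(-6 + O)/2 = -(-18 + 3*O)/2 = 9 - 3*O/2)
R(Z, (0 - 20)*15) - 1*(-1149877) = (9 - 3*(0 - 20)*15/2) - 1*(-1149877) = (9 - (-30)*15) + 1149877 = (9 - 3/2*(-300)) + 1149877 = (9 + 450) + 1149877 = 459 + 1149877 = 1150336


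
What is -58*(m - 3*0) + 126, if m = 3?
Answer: -48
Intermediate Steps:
-58*(m - 3*0) + 126 = -58*(3 - 3*0) + 126 = -58*(3 + 0) + 126 = -58*3 + 126 = -174 + 126 = -48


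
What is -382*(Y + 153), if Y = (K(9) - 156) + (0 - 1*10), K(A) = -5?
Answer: 6876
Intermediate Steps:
Y = -171 (Y = (-5 - 156) + (0 - 1*10) = -161 + (0 - 10) = -161 - 10 = -171)
-382*(Y + 153) = -382*(-171 + 153) = -382*(-18) = 6876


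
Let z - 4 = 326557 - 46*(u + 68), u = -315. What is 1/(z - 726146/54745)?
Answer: 54745/18498868489 ≈ 2.9594e-6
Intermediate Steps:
z = 337923 (z = 4 + (326557 - 46*(-315 + 68)) = 4 + (326557 - 46*(-247)) = 4 + (326557 + 11362) = 4 + 337919 = 337923)
1/(z - 726146/54745) = 1/(337923 - 726146/54745) = 1/(18498868489/54745) = 54745/18498868489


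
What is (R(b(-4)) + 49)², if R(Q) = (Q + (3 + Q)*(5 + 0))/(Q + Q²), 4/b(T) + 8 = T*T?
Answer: 5329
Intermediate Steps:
b(T) = 4/(-8 + T²) (b(T) = 4/(-8 + T*T) = 4/(-8 + T²))
R(Q) = (15 + 6*Q)/(Q + Q²) (R(Q) = (Q + (3 + Q)*5)/(Q + Q²) = (Q + (15 + 5*Q))/(Q + Q²) = (15 + 6*Q)/(Q + Q²))
(R(b(-4)) + 49)² = (3*(5 + 2*(4/(-8 + (-4)²)))/(((4/(-8 + (-4)²)))*(1 + 4/(-8 + (-4)²))) + 49)² = (3*(5 + 2*(4/(-8 + 16)))/(((4/(-8 + 16)))*(1 + 4/(-8 + 16))) + 49)² = (3*(5 + 2*(4/8))/(((4/8))*(1 + 4/8)) + 49)² = (3*(5 + 2*(4*(⅛)))/(((4*(⅛)))*(1 + 4*(⅛))) + 49)² = (3*(5 + 2*(½))/((½)*(1 + ½)) + 49)² = (3*2*(5 + 1)/(3/2) + 49)² = (3*2*(⅔)*6 + 49)² = (24 + 49)² = 73² = 5329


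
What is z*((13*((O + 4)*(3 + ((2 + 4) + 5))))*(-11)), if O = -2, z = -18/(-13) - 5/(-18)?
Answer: -59906/9 ≈ -6656.2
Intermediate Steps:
z = 389/234 (z = -18*(-1/13) - 5*(-1/18) = 18/13 + 5/18 = 389/234 ≈ 1.6624)
z*((13*((O + 4)*(3 + ((2 + 4) + 5))))*(-11)) = 389*((13*((-2 + 4)*(3 + ((2 + 4) + 5))))*(-11))/234 = 389*((13*(2*(3 + (6 + 5))))*(-11))/234 = 389*((13*(2*(3 + 11)))*(-11))/234 = 389*((13*(2*14))*(-11))/234 = 389*((13*28)*(-11))/234 = 389*(364*(-11))/234 = (389/234)*(-4004) = -59906/9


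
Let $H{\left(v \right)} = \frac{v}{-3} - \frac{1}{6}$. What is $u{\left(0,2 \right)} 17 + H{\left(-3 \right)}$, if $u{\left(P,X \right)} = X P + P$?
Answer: $\frac{5}{6} \approx 0.83333$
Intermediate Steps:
$u{\left(P,X \right)} = P + P X$ ($u{\left(P,X \right)} = P X + P = P + P X$)
$H{\left(v \right)} = - \frac{1}{6} - \frac{v}{3}$ ($H{\left(v \right)} = v \left(- \frac{1}{3}\right) - \frac{1}{6} = - \frac{v}{3} - \frac{1}{6} = - \frac{1}{6} - \frac{v}{3}$)
$u{\left(0,2 \right)} 17 + H{\left(-3 \right)} = 0 \left(1 + 2\right) 17 - - \frac{5}{6} = 0 \cdot 3 \cdot 17 + \left(- \frac{1}{6} + 1\right) = 0 \cdot 17 + \frac{5}{6} = 0 + \frac{5}{6} = \frac{5}{6}$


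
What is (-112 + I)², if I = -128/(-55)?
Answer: 36385024/3025 ≈ 12028.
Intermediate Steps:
I = 128/55 (I = -128*(-1/55) = 128/55 ≈ 2.3273)
(-112 + I)² = (-112 + 128/55)² = (-6032/55)² = 36385024/3025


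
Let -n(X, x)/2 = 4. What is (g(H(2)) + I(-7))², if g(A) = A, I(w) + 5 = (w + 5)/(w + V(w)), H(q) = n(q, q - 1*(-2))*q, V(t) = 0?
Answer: 21025/49 ≈ 429.08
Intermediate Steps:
n(X, x) = -8 (n(X, x) = -2*4 = -8)
H(q) = -8*q
I(w) = -5 + (5 + w)/w (I(w) = -5 + (w + 5)/(w + 0) = -5 + (5 + w)/w)
(g(H(2)) + I(-7))² = (-8*2 + (-4 + 5/(-7)))² = (-16 + (-4 + 5*(-⅐)))² = (-16 + (-4 - 5/7))² = (-16 - 33/7)² = (-145/7)² = 21025/49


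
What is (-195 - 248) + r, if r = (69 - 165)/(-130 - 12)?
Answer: -31405/71 ≈ -442.32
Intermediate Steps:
r = 48/71 (r = -96/(-142) = -96*(-1/142) = 48/71 ≈ 0.67606)
(-195 - 248) + r = (-195 - 248) + 48/71 = -443 + 48/71 = -31405/71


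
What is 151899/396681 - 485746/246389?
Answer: -51753322105/32579278303 ≈ -1.5885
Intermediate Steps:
151899/396681 - 485746/246389 = 151899*(1/396681) - 485746*1/246389 = 50633/132227 - 485746/246389 = -51753322105/32579278303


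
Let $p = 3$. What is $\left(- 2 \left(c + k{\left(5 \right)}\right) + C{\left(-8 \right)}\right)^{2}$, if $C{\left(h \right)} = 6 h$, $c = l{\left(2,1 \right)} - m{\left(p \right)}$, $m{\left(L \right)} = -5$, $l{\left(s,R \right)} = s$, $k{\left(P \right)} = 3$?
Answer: $4624$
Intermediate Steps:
$c = 7$ ($c = 2 - -5 = 2 + 5 = 7$)
$\left(- 2 \left(c + k{\left(5 \right)}\right) + C{\left(-8 \right)}\right)^{2} = \left(- 2 \left(7 + 3\right) + 6 \left(-8\right)\right)^{2} = \left(\left(-2\right) 10 - 48\right)^{2} = \left(-20 - 48\right)^{2} = \left(-68\right)^{2} = 4624$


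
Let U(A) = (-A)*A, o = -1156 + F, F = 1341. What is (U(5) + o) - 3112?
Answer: -2952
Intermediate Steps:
o = 185 (o = -1156 + 1341 = 185)
U(A) = -A²
(U(5) + o) - 3112 = (-1*5² + 185) - 3112 = (-1*25 + 185) - 3112 = (-25 + 185) - 3112 = 160 - 3112 = -2952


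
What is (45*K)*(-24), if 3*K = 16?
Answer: -5760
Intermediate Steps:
K = 16/3 (K = (⅓)*16 = 16/3 ≈ 5.3333)
(45*K)*(-24) = (45*(16/3))*(-24) = 240*(-24) = -5760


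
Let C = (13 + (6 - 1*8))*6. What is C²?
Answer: 4356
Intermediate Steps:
C = 66 (C = (13 + (6 - 8))*6 = (13 - 2)*6 = 11*6 = 66)
C² = 66² = 4356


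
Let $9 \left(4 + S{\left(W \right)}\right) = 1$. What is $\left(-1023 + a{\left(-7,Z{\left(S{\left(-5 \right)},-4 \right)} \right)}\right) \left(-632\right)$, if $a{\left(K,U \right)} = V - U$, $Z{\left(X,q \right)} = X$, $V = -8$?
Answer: $\frac{5842208}{9} \approx 6.4913 \cdot 10^{5}$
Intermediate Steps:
$S{\left(W \right)} = - \frac{35}{9}$ ($S{\left(W \right)} = -4 + \frac{1}{9} \cdot 1 = -4 + \frac{1}{9} = - \frac{35}{9}$)
$a{\left(K,U \right)} = -8 - U$
$\left(-1023 + a{\left(-7,Z{\left(S{\left(-5 \right)},-4 \right)} \right)}\right) \left(-632\right) = \left(-1023 - \frac{37}{9}\right) \left(-632\right) = \left(- \frac{9244}{9}\right) \left(-632\right) = \frac{5842208}{9}$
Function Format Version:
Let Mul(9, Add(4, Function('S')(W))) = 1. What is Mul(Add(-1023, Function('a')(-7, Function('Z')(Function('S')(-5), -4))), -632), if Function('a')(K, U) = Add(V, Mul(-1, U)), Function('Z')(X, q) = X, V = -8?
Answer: Rational(5842208, 9) ≈ 6.4913e+5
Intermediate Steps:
Function('S')(W) = Rational(-35, 9) (Function('S')(W) = Add(-4, Mul(Rational(1, 9), 1)) = Add(-4, Rational(1, 9)) = Rational(-35, 9))
Function('a')(K, U) = Add(-8, Mul(-1, U))
Mul(Add(-1023, Function('a')(-7, Function('Z')(Function('S')(-5), -4))), -632) = Mul(Add(-1023, Add(-8, Mul(-1, Rational(-35, 9)))), -632) = Mul(Add(-1023, Add(-8, Rational(35, 9))), -632) = Mul(Add(-1023, Rational(-37, 9)), -632) = Mul(Rational(-9244, 9), -632) = Rational(5842208, 9)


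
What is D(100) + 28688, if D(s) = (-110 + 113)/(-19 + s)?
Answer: 774577/27 ≈ 28688.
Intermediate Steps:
D(s) = 3/(-19 + s)
D(100) + 28688 = 3/(-19 + 100) + 28688 = 3/81 + 28688 = 3*(1/81) + 28688 = 1/27 + 28688 = 774577/27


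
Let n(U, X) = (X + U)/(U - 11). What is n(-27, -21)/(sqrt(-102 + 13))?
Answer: -24*I*sqrt(89)/1691 ≈ -0.13389*I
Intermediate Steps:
n(U, X) = (U + X)/(-11 + U)
n(-27, -21)/(sqrt(-102 + 13)) = ((-27 - 21)/(-11 - 27))/(sqrt(-102 + 13)) = (-48/(-38))/(sqrt(-89)) = (-1/38*(-48))/((I*sqrt(89))) = 24*(-I*sqrt(89)/89)/19 = -24*I*sqrt(89)/1691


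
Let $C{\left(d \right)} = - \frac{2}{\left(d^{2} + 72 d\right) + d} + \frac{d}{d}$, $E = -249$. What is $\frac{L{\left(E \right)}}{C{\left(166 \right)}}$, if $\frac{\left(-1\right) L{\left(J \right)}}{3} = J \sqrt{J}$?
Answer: $\frac{1646471 i \sqrt{249}}{2204} \approx 11788.0 i$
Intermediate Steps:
$L{\left(J \right)} = - 3 J^{\frac{3}{2}}$ ($L{\left(J \right)} = - 3 J \sqrt{J} = - 3 J^{\frac{3}{2}}$)
$C{\left(d \right)} = 1 - \frac{2}{d^{2} + 73 d}$ ($C{\left(d \right)} = - \frac{2}{d^{2} + 73 d} + 1 = 1 - \frac{2}{d^{2} + 73 d}$)
$\frac{L{\left(E \right)}}{C{\left(166 \right)}} = \frac{\left(-3\right) \left(-249\right)^{\frac{3}{2}}}{\frac{1}{166} \frac{1}{73 + 166} \left(-2 + 166^{2} + 73 \cdot 166\right)} = \frac{\left(-3\right) \left(- 249 i \sqrt{249}\right)}{\frac{1}{166} \cdot \frac{1}{239} \left(-2 + 27556 + 12118\right)} = \frac{747 i \sqrt{249}}{\frac{1}{166} \cdot \frac{1}{239} \cdot 39672} = \frac{747 i \sqrt{249}}{\frac{19836}{19837}} = 747 i \sqrt{249} \cdot \frac{19837}{19836} = \frac{1646471 i \sqrt{249}}{2204}$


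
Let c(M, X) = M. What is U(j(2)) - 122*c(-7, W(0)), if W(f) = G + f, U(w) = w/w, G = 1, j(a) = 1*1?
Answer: 855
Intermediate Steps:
j(a) = 1
U(w) = 1
W(f) = 1 + f
U(j(2)) - 122*c(-7, W(0)) = 1 - 122*(-7) = 1 + 854 = 855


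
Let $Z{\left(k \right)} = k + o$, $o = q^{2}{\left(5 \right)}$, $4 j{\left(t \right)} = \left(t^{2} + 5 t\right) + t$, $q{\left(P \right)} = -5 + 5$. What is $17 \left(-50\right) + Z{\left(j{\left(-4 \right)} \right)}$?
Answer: $-852$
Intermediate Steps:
$q{\left(P \right)} = 0$
$j{\left(t \right)} = \frac{t^{2}}{4} + \frac{3 t}{2}$ ($j{\left(t \right)} = \frac{\left(t^{2} + 5 t\right) + t}{4} = \frac{t^{2} + 6 t}{4} = \frac{t^{2}}{4} + \frac{3 t}{2}$)
$o = 0$ ($o = 0^{2} = 0$)
$Z{\left(k \right)} = k$ ($Z{\left(k \right)} = k + 0 = k$)
$17 \left(-50\right) + Z{\left(j{\left(-4 \right)} \right)} = 17 \left(-50\right) + \frac{1}{4} \left(-4\right) \left(6 - 4\right) = -850 + \frac{1}{4} \left(-4\right) 2 = -850 - 2 = -852$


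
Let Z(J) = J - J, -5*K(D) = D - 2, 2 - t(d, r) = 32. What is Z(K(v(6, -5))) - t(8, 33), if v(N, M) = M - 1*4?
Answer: 30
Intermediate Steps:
v(N, M) = -4 + M (v(N, M) = M - 4 = -4 + M)
t(d, r) = -30 (t(d, r) = 2 - 1*32 = 2 - 32 = -30)
K(D) = ⅖ - D/5 (K(D) = -(D - 2)/5 = -(-2 + D)/5 = ⅖ - D/5)
Z(J) = 0
Z(K(v(6, -5))) - t(8, 33) = 0 - 1*(-30) = 0 + 30 = 30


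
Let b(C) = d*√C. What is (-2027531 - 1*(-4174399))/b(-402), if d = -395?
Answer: 1073434*I*√402/79395 ≈ 271.08*I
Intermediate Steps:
b(C) = -395*√C
(-2027531 - 1*(-4174399))/b(-402) = (-2027531 - 1*(-4174399))/((-395*I*√402)) = (-2027531 + 4174399)/((-395*I*√402)) = 2146868/((-395*I*√402)) = 2146868*(I*√402/158790) = 1073434*I*√402/79395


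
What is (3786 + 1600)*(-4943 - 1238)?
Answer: -33290866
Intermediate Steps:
(3786 + 1600)*(-4943 - 1238) = 5386*(-6181) = -33290866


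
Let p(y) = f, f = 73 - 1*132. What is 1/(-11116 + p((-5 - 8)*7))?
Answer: -1/11175 ≈ -8.9485e-5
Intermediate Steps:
f = -59 (f = 73 - 132 = -59)
p(y) = -59
1/(-11116 + p((-5 - 8)*7)) = 1/(-11116 - 59) = 1/(-11175) = -1/11175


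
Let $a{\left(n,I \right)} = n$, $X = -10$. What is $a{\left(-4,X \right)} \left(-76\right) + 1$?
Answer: $305$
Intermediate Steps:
$a{\left(-4,X \right)} \left(-76\right) + 1 = \left(-4\right) \left(-76\right) + 1 = 304 + 1 = 305$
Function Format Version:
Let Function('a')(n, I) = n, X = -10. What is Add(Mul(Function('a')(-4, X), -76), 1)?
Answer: 305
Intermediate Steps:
Add(Mul(Function('a')(-4, X), -76), 1) = Add(Mul(-4, -76), 1) = Add(304, 1) = 305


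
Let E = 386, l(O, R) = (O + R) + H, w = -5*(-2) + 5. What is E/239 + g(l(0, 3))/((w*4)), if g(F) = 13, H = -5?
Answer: 26267/14340 ≈ 1.8317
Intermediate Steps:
w = 15 (w = 10 + 5 = 15)
l(O, R) = -5 + O + R (l(O, R) = (O + R) - 5 = -5 + O + R)
E/239 + g(l(0, 3))/((w*4)) = 386/239 + 13/((15*4)) = 386*(1/239) + 13/60 = 386/239 + 13*(1/60) = 386/239 + 13/60 = 26267/14340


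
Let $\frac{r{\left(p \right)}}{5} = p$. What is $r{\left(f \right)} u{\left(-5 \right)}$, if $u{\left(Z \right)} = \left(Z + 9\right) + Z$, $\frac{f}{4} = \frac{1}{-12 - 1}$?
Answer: $\frac{20}{13} \approx 1.5385$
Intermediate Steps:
$f = - \frac{4}{13}$ ($f = \frac{4}{-12 - 1} = \frac{4}{-13} = 4 \left(- \frac{1}{13}\right) = - \frac{4}{13} \approx -0.30769$)
$r{\left(p \right)} = 5 p$
$u{\left(Z \right)} = 9 + 2 Z$ ($u{\left(Z \right)} = \left(9 + Z\right) + Z = 9 + 2 Z$)
$r{\left(f \right)} u{\left(-5 \right)} = 5 \left(- \frac{4}{13}\right) \left(9 + 2 \left(-5\right)\right) = - \frac{20 \left(9 - 10\right)}{13} = \left(- \frac{20}{13}\right) \left(-1\right) = \frac{20}{13}$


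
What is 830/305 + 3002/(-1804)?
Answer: 58171/55022 ≈ 1.0572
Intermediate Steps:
830/305 + 3002/(-1804) = 830*(1/305) + 3002*(-1/1804) = 166/61 - 1501/902 = 58171/55022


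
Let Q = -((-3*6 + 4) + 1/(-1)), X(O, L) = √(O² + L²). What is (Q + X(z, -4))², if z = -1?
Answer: (15 + √17)² ≈ 365.69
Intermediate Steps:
X(O, L) = √(L² + O²)
Q = 15 (Q = -((-18 + 4) - 1) = -(-14 - 1) = -1*(-15) = 15)
(Q + X(z, -4))² = (15 + √((-4)² + (-1)²))² = (15 + √(16 + 1))² = (15 + √17)²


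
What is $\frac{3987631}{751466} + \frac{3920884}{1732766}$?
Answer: $\frac{4928021216645}{651057367478} \approx 7.5693$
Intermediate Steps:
$\frac{3987631}{751466} + \frac{3920884}{1732766} = 3987631 \cdot \frac{1}{751466} + 3920884 \cdot \frac{1}{1732766} = \frac{3987631}{751466} + \frac{1960442}{866383} = \frac{4928021216645}{651057367478}$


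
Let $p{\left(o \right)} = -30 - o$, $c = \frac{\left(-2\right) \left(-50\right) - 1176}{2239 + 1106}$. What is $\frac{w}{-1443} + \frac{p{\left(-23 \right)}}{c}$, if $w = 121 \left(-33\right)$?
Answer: $\frac{12694771}{517556} \approx 24.528$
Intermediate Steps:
$c = - \frac{1076}{3345}$ ($c = \frac{100 - 1176}{3345} = \left(-1076\right) \frac{1}{3345} = - \frac{1076}{3345} \approx -0.32167$)
$w = -3993$
$\frac{w}{-1443} + \frac{p{\left(-23 \right)}}{c} = - \frac{3993}{-1443} + \frac{-30 - -23}{- \frac{1076}{3345}} = \left(-3993\right) \left(- \frac{1}{1443}\right) + \left(-30 + 23\right) \left(- \frac{3345}{1076}\right) = \frac{1331}{481} - - \frac{23415}{1076} = \frac{1331}{481} + \frac{23415}{1076} = \frac{12694771}{517556}$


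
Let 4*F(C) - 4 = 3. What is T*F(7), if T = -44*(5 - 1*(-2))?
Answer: -539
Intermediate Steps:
F(C) = 7/4 (F(C) = 1 + (¼)*3 = 1 + ¾ = 7/4)
T = -308 (T = -44*(5 + 2) = -44*7 = -308)
T*F(7) = -308*7/4 = -539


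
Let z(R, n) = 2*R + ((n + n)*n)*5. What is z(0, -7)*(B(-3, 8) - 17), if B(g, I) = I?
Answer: -4410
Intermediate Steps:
z(R, n) = 2*R + 10*n² (z(R, n) = 2*R + ((2*n)*n)*5 = 2*R + (2*n²)*5 = 2*R + 10*n²)
z(0, -7)*(B(-3, 8) - 17) = (2*0 + 10*(-7)²)*(8 - 17) = (0 + 10*49)*(-9) = (0 + 490)*(-9) = 490*(-9) = -4410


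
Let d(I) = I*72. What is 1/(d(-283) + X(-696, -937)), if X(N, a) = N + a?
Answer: -1/22009 ≈ -4.5436e-5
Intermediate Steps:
d(I) = 72*I
1/(d(-283) + X(-696, -937)) = 1/(72*(-283) + (-696 - 937)) = 1/(-20376 - 1633) = 1/(-22009) = -1/22009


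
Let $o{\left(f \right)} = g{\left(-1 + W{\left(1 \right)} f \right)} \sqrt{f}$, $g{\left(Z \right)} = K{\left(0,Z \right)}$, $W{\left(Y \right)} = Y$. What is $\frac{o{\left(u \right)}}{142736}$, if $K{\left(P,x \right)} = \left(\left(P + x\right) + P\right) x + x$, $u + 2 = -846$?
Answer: $\frac{179988 i \sqrt{53}}{8921} \approx 146.88 i$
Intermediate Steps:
$u = -848$ ($u = -2 - 846 = -848$)
$K{\left(P,x \right)} = x + x \left(x + 2 P\right)$ ($K{\left(P,x \right)} = \left(x + 2 P\right) x + x = x \left(x + 2 P\right) + x = x + x \left(x + 2 P\right)$)
$g{\left(Z \right)} = Z \left(1 + Z\right)$ ($g{\left(Z \right)} = Z \left(1 + Z + 2 \cdot 0\right) = Z \left(1 + Z + 0\right) = Z \left(1 + Z\right)$)
$o{\left(f \right)} = f^{\frac{3}{2}} \left(-1 + f\right)$ ($o{\left(f \right)} = \left(-1 + 1 f\right) \left(1 + \left(-1 + 1 f\right)\right) \sqrt{f} = \left(-1 + f\right) \left(1 + \left(-1 + f\right)\right) \sqrt{f} = \left(-1 + f\right) f \sqrt{f} = f \left(-1 + f\right) \sqrt{f} = f^{\frac{3}{2}} \left(-1 + f\right)$)
$\frac{o{\left(u \right)}}{142736} = \frac{\left(-848\right)^{\frac{3}{2}} \left(-1 - 848\right)}{142736} = - 3392 i \sqrt{53} \left(-849\right) \frac{1}{142736} = 2879808 i \sqrt{53} \cdot \frac{1}{142736} = \frac{179988 i \sqrt{53}}{8921}$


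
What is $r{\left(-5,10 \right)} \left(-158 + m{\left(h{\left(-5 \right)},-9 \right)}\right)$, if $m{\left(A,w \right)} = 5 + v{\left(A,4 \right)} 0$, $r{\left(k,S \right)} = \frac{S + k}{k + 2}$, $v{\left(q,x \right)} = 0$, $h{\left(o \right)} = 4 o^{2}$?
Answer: $255$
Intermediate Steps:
$r{\left(k,S \right)} = \frac{S + k}{2 + k}$
$m{\left(A,w \right)} = 5$ ($m{\left(A,w \right)} = 5 + 0 \cdot 0 = 5 + 0 = 5$)
$r{\left(-5,10 \right)} \left(-158 + m{\left(h{\left(-5 \right)},-9 \right)}\right) = \frac{10 - 5}{2 - 5} \left(-158 + 5\right) = \frac{1}{-3} \cdot 5 \left(-153\right) = \left(- \frac{1}{3}\right) 5 \left(-153\right) = \left(- \frac{5}{3}\right) \left(-153\right) = 255$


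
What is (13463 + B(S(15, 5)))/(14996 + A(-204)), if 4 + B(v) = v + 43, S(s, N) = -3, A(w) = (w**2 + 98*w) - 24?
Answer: 13499/36596 ≈ 0.36887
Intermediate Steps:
A(w) = -24 + w**2 + 98*w
B(v) = 39 + v (B(v) = -4 + (v + 43) = -4 + (43 + v) = 39 + v)
(13463 + B(S(15, 5)))/(14996 + A(-204)) = (13463 + (39 - 3))/(14996 + (-24 + (-204)**2 + 98*(-204))) = (13463 + 36)/(14996 + (-24 + 41616 - 19992)) = 13499/(14996 + 21600) = 13499/36596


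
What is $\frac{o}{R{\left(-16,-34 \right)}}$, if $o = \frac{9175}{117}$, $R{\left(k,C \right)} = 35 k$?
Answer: $- \frac{1835}{13104} \approx -0.14003$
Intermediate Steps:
$o = \frac{9175}{117}$ ($o = 9175 \cdot \frac{1}{117} = \frac{9175}{117} \approx 78.419$)
$\frac{o}{R{\left(-16,-34 \right)}} = \frac{9175}{117 \cdot 35 \left(-16\right)} = \frac{9175}{117 \left(-560\right)} = \frac{9175}{117} \left(- \frac{1}{560}\right) = - \frac{1835}{13104}$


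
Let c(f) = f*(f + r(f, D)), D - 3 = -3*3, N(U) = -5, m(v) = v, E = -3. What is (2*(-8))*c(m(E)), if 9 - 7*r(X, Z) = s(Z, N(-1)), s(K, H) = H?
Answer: -48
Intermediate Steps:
D = -6 (D = 3 - 3*3 = 3 - 9 = -6)
r(X, Z) = 2 (r(X, Z) = 9/7 - 1/7*(-5) = 9/7 + 5/7 = 2)
c(f) = f*(2 + f) (c(f) = f*(f + 2) = f*(2 + f))
(2*(-8))*c(m(E)) = (2*(-8))*(-3*(2 - 3)) = -(-48)*(-1) = -16*3 = -48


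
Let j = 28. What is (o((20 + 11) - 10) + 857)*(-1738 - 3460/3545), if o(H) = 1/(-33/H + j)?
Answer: -195484151568/131165 ≈ -1.4904e+6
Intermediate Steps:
o(H) = 1/(28 - 33/H) (o(H) = 1/(-33/H + 28) = 1/(28 - 33/H))
(o((20 + 11) - 10) + 857)*(-1738 - 3460/3545) = (((20 + 11) - 10)/(-33 + 28*((20 + 11) - 10)) + 857)*(-1738 - 3460/3545) = ((31 - 10)/(-33 + 28*(31 - 10)) + 857)*(-1738 - 3460*1/3545) = (21/(-33 + 28*21) + 857)*(-1738 - 692/709) = (21/(-33 + 588) + 857)*(-1232934/709) = (21/555 + 857)*(-1232934/709) = (21*(1/555) + 857)*(-1232934/709) = (7/185 + 857)*(-1232934/709) = (158552/185)*(-1232934/709) = -195484151568/131165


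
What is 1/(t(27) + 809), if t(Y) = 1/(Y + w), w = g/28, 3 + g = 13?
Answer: 383/309861 ≈ 0.0012360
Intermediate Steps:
g = 10 (g = -3 + 13 = 10)
w = 5/14 (w = 10/28 = 10*(1/28) = 5/14 ≈ 0.35714)
t(Y) = 1/(5/14 + Y) (t(Y) = 1/(Y + 5/14) = 1/(5/14 + Y))
1/(t(27) + 809) = 1/(14/(5 + 14*27) + 809) = 1/(14/(5 + 378) + 809) = 1/(14/383 + 809) = 1/(309861/383) = 383/309861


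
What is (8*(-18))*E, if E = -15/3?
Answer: 720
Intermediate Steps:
E = -5 (E = -15*⅓ = -5)
(8*(-18))*E = (8*(-18))*(-5) = -144*(-5) = 720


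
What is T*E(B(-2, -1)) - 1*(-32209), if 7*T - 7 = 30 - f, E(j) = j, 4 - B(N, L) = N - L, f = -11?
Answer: 225703/7 ≈ 32243.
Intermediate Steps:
B(N, L) = 4 + L - N (B(N, L) = 4 - (N - L) = 4 + (L - N) = 4 + L - N)
T = 48/7 (T = 1 + (30 - 1*(-11))/7 = 1 + (30 + 11)/7 = 1 + (⅐)*41 = 1 + 41/7 = 48/7 ≈ 6.8571)
T*E(B(-2, -1)) - 1*(-32209) = 48*(4 - 1 - 1*(-2))/7 - 1*(-32209) = 48*(4 - 1 + 2)/7 + 32209 = (48/7)*5 + 32209 = 240/7 + 32209 = 225703/7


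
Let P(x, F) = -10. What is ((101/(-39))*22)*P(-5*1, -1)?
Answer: 22220/39 ≈ 569.74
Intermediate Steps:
((101/(-39))*22)*P(-5*1, -1) = ((101/(-39))*22)*(-10) = ((101*(-1/39))*22)*(-10) = -101/39*22*(-10) = -2222/39*(-10) = 22220/39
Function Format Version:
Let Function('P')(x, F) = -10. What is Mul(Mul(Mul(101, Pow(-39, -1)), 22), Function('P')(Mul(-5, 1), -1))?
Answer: Rational(22220, 39) ≈ 569.74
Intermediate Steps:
Mul(Mul(Mul(101, Pow(-39, -1)), 22), Function('P')(Mul(-5, 1), -1)) = Mul(Mul(Mul(101, Pow(-39, -1)), 22), -10) = Mul(Mul(Mul(101, Rational(-1, 39)), 22), -10) = Mul(Mul(Rational(-101, 39), 22), -10) = Mul(Rational(-2222, 39), -10) = Rational(22220, 39)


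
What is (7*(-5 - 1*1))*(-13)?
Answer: 546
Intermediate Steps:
(7*(-5 - 1*1))*(-13) = (7*(-5 - 1))*(-13) = (7*(-6))*(-13) = -42*(-13) = 546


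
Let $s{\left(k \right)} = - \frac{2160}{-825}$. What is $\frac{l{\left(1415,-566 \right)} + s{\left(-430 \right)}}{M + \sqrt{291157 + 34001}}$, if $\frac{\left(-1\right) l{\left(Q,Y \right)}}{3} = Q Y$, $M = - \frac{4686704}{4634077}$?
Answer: $\frac{130456396733653059216}{17456596665589915415} + \frac{1418906520161986855713 \sqrt{325158}}{192022563321489069565} \approx 4221.0$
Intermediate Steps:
$s{\left(k \right)} = \frac{144}{55}$ ($s{\left(k \right)} = \left(-2160\right) \left(- \frac{1}{825}\right) = \frac{144}{55}$)
$M = - \frac{4686704}{4634077}$ ($M = \left(-4686704\right) \frac{1}{4634077} = - \frac{4686704}{4634077} \approx -1.0114$)
$l{\left(Q,Y \right)} = - 3 Q Y$
$\frac{l{\left(1415,-566 \right)} + s{\left(-430 \right)}}{M + \sqrt{291157 + 34001}} = \frac{\left(-3\right) 1415 \left(-566\right) + \frac{144}{55}}{- \frac{4686704}{4634077} + \sqrt{291157 + 34001}} = \frac{2402670 + \frac{144}{55}}{- \frac{4686704}{4634077} + \sqrt{325158}} = \frac{132146994}{55 \left(- \frac{4686704}{4634077} + \sqrt{325158}\right)}$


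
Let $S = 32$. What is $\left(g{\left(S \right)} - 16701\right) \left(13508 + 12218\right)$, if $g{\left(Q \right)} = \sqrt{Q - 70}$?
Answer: $-429649926 + 25726 i \sqrt{38} \approx -4.2965 \cdot 10^{8} + 1.5859 \cdot 10^{5} i$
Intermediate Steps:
$g{\left(Q \right)} = \sqrt{-70 + Q}$
$\left(g{\left(S \right)} - 16701\right) \left(13508 + 12218\right) = \left(\sqrt{-70 + 32} - 16701\right) \left(13508 + 12218\right) = \left(\sqrt{-38} - 16701\right) 25726 = \left(i \sqrt{38} - 16701\right) 25726 = \left(-16701 + i \sqrt{38}\right) 25726 = -429649926 + 25726 i \sqrt{38}$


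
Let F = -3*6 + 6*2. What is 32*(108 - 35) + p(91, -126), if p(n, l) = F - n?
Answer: 2239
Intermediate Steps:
F = -6 (F = -18 + 12 = -6)
p(n, l) = -6 - n
32*(108 - 35) + p(91, -126) = 32*(108 - 35) + (-6 - 1*91) = 32*73 + (-6 - 91) = 2336 - 97 = 2239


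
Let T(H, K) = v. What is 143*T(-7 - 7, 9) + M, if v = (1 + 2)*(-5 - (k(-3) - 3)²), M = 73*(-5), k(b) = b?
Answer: -17954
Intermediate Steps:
M = -365
v = -123 (v = (1 + 2)*(-5 - (-3 - 3)²) = 3*(-5 - 1*(-6)²) = 3*(-5 - 1*36) = 3*(-5 - 36) = 3*(-41) = -123)
T(H, K) = -123
143*T(-7 - 7, 9) + M = 143*(-123) - 365 = -17589 - 365 = -17954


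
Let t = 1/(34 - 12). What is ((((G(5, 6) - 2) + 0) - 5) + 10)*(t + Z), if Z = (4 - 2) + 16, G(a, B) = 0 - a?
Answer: -397/11 ≈ -36.091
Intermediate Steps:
G(a, B) = -a
Z = 18 (Z = 2 + 16 = 18)
t = 1/22 ≈ 0.045455
((((G(5, 6) - 2) + 0) - 5) + 10)*(t + Z) = ((((-1*5 - 2) + 0) - 5) + 10)*(1/22 + 18) = ((((-5 - 2) + 0) - 5) + 10)*(397/22) = (((-7 + 0) - 5) + 10)*(397/22) = ((-7 - 5) + 10)*(397/22) = (-12 + 10)*(397/22) = -2*397/22 = -397/11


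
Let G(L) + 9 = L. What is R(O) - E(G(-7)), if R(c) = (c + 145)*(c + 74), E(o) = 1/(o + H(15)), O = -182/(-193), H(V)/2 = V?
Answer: 5703667583/521486 ≈ 10937.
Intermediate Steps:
G(L) = -9 + L
H(V) = 2*V
O = 182/193 (O = -182*(-1/193) = 182/193 ≈ 0.94301)
E(o) = 1/(30 + o) (E(o) = 1/(o + 2*15) = 1/(o + 30) = 1/(30 + o))
R(c) = (74 + c)*(145 + c) (R(c) = (145 + c)*(74 + c) = (74 + c)*(145 + c))
R(O) - E(G(-7)) = (10730 + (182/193)² + 219*(182/193)) - 1/(30 + (-9 - 7)) = (10730 + 33124/37249 + 39858/193) - 1/(30 - 16) = 407407488/37249 - 1/14 = 5703667583/521486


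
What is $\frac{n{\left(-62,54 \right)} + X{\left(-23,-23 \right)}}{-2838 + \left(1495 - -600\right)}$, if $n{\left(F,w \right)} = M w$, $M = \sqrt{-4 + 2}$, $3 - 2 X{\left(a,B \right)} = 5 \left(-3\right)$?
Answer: $- \frac{9}{743} - \frac{54 i \sqrt{2}}{743} \approx -0.012113 - 0.10278 i$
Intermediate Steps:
$X{\left(a,B \right)} = 9$ ($X{\left(a,B \right)} = \frac{3}{2} - \frac{5 \left(-3\right)}{2} = \frac{3}{2} - - \frac{15}{2} = \frac{3}{2} + \frac{15}{2} = 9$)
$M = i \sqrt{2}$ ($M = \sqrt{-2} = i \sqrt{2} \approx 1.4142 i$)
$n{\left(F,w \right)} = i w \sqrt{2}$ ($n{\left(F,w \right)} = i \sqrt{2} w = i w \sqrt{2}$)
$\frac{n{\left(-62,54 \right)} + X{\left(-23,-23 \right)}}{-2838 + \left(1495 - -600\right)} = \frac{i 54 \sqrt{2} + 9}{-2838 + \left(1495 - -600\right)} = \frac{54 i \sqrt{2} + 9}{-2838 + \left(1495 + 600\right)} = \frac{9 + 54 i \sqrt{2}}{-2838 + 2095} = \frac{9 + 54 i \sqrt{2}}{-743} = \left(9 + 54 i \sqrt{2}\right) \left(- \frac{1}{743}\right) = - \frac{9}{743} - \frac{54 i \sqrt{2}}{743}$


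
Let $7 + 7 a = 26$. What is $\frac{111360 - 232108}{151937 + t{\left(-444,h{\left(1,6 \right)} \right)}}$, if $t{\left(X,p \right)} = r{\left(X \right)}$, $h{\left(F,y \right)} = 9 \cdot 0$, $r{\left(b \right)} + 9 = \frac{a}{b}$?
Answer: $- \frac{375284784}{472192205} \approx -0.79477$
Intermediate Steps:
$a = \frac{19}{7}$ ($a = -1 + \frac{1}{7} \cdot 26 = -1 + \frac{26}{7} = \frac{19}{7} \approx 2.7143$)
$r{\left(b \right)} = -9 + \frac{19}{7 b}$
$h{\left(F,y \right)} = 0$
$t{\left(X,p \right)} = -9 + \frac{19}{7 X}$
$\frac{111360 - 232108}{151937 + t{\left(-444,h{\left(1,6 \right)} \right)}} = \frac{111360 - 232108}{151937 - \left(9 - \frac{19}{7 \left(-444\right)}\right)} = - \frac{120748}{151937 + \left(-9 + \frac{19}{7} \left(- \frac{1}{444}\right)\right)} = - \frac{120748}{151937 - \frac{27991}{3108}} = - \frac{120748}{\frac{472192205}{3108}} = \left(-120748\right) \frac{3108}{472192205} = - \frac{375284784}{472192205}$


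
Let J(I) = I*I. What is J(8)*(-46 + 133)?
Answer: 5568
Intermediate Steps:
J(I) = I²
J(8)*(-46 + 133) = 8²*(-46 + 133) = 64*87 = 5568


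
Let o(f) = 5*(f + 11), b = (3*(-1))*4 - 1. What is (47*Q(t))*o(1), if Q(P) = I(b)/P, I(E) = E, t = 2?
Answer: -18330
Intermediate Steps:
b = -13 (b = -3*4 - 1 = -12 - 1 = -13)
o(f) = 55 + 5*f (o(f) = 5*(11 + f) = 55 + 5*f)
Q(P) = -13/P
(47*Q(t))*o(1) = (47*(-13/2))*(55 + 5*1) = (47*(-13*½))*(55 + 5) = (47*(-13/2))*60 = -611/2*60 = -18330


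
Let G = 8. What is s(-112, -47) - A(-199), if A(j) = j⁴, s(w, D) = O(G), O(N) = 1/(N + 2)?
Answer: -15682392009/10 ≈ -1.5682e+9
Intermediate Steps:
O(N) = 1/(2 + N)
s(w, D) = ⅒ (s(w, D) = 1/(2 + 8) = 1/10 = ⅒)
s(-112, -47) - A(-199) = ⅒ - 1*(-199)⁴ = ⅒ - 1*1568239201 = ⅒ - 1568239201 = -15682392009/10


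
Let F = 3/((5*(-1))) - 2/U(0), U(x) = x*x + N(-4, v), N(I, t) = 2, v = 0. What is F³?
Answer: -512/125 ≈ -4.0960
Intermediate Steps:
U(x) = 2 + x² (U(x) = x*x + 2 = x² + 2 = 2 + x²)
F = -8/5 (F = 3/((5*(-1))) - 2/(2 + 0²) = 3/(-5) - 2/(2 + 0) = 3*(-⅕) - 2/2 = -⅗ - 2*½ = -⅗ - 1 = -8/5 ≈ -1.6000)
F³ = (-8/5)³ = -512/125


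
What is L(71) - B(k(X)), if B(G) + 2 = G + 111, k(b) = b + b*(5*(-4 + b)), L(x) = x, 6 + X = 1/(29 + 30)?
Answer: -1151036/3481 ≈ -330.66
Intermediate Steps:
X = -353/59 (X = -6 + 1/(29 + 30) = -6 + 1/59 = -353/59 ≈ -5.9830)
k(b) = b + b*(-20 + 5*b)
B(G) = 109 + G (B(G) = -2 + (G + 111) = -2 + (111 + G) = 109 + G)
L(71) - B(k(X)) = 71 - (109 - 353*(-19 + 5*(-353/59))/59) = 71 - (109 - 353*(-19 - 1765/59)/59) = 71 - (109 - 353/59*(-2886/59)) = 71 - (109 + 1018758/3481) = 71 - 1*1398187/3481 = 71 - 1398187/3481 = -1151036/3481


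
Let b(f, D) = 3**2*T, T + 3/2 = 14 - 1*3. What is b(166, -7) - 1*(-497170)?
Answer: 994511/2 ≈ 4.9726e+5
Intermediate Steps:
T = 19/2 (T = -3/2 + (14 - 1*3) = -3/2 + (14 - 3) = -3/2 + 11 = 19/2 ≈ 9.5000)
b(f, D) = 171/2 (b(f, D) = 3**2*(19/2) = 9*(19/2) = 171/2)
b(166, -7) - 1*(-497170) = 171/2 - 1*(-497170) = 171/2 + 497170 = 994511/2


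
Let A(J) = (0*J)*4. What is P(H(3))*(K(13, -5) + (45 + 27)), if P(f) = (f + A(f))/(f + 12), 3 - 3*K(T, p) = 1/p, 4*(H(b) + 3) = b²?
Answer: -1096/225 ≈ -4.8711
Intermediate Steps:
A(J) = 0 (A(J) = 0*4 = 0)
H(b) = -3 + b²/4
K(T, p) = 1 - 1/(3*p)
P(f) = f/(12 + f) (P(f) = (f + 0)/(f + 12) = f/(12 + f))
P(H(3))*(K(13, -5) + (45 + 27)) = ((-3 + (¼)*3²)/(12 + (-3 + (¼)*3²)))*((-⅓ - 5)/(-5) + (45 + 27)) = ((-3 + (¼)*9)/(12 + (-3 + (¼)*9)))*(-⅕*(-16/3) + 72) = ((-3 + 9/4)/(12 + (-3 + 9/4)))*(16/15 + 72) = -3/(4*(12 - ¾))*(1096/15) = -3/(4*45/4)*(1096/15) = -¾*4/45*(1096/15) = -1/15*1096/15 = -1096/225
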